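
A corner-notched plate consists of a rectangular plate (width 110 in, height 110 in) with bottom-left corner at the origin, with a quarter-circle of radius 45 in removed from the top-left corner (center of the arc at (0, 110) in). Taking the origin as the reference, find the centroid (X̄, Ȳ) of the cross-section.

X̄ = 60.43 in, Ȳ = 49.57 in

plate: A = 110 × 110 = 12100.00, centroid at (55.00, 55.00).
removed quarter-circle: A = −¼π·45² = -1590.43, centroid at (19.10, 90.90).
ΣA = 10509.57 in²
ΣAX̄ = (12100.00)(55.00) + (-1590.43)(19.10) = 635125.00 in³
ΣAȲ = (12100.00)(55.00) + (-1590.43)(90.90) = 520927.56 in³
X̄ = 635125.00 / 10509.57 = 60.43 in
Ȳ = 520927.56 / 10509.57 = 49.57 in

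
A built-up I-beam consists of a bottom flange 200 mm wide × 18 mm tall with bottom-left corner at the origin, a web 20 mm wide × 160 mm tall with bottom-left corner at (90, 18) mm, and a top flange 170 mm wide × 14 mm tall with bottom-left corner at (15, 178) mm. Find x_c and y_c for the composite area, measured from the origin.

x_c = 100.00 mm, y_c = 85.65 mm

Part | A | x̄ᵢ | ȳᵢ | A·x̄ᵢ | A·ȳᵢ
bottom flange | 3600.00 | 100.00 | 9.00 | 360000.00 | 32400.00
web | 3200.00 | 100.00 | 98.00 | 320000.00 | 313600.00
top flange | 2380.00 | 100.00 | 185.00 | 238000.00 | 440300.00
Σ | 9180.00 |  |  | 918000.00 | 786300.00
x_c = 918000.00 / 9180.00 = 100.00 mm
y_c = 786300.00 / 9180.00 = 85.65 mm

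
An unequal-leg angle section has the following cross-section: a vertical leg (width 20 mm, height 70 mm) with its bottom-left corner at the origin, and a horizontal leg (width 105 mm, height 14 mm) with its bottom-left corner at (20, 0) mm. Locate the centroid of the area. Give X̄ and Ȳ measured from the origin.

vertical leg: A = 20 × 70 = 1400.00, centroid at (10.00, 35.00).
horizontal leg: A = 105 × 14 = 1470.00, centroid at (72.50, 7.00).
ΣA = 2870.00 mm², ΣAX̄ = 120575.00 mm³, ΣAȲ = 59290.00 mm³.
X̄ = 120575.00/2870.00 = 42.01 mm; Ȳ = 59290.00/2870.00 = 20.66 mm.

X̄ = 42.01 mm, Ȳ = 20.66 mm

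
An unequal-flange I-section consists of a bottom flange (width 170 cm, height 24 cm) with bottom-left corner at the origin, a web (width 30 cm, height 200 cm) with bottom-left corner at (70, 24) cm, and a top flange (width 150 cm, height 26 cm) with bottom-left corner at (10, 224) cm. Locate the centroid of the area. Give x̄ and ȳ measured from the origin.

bottom flange: A = 170 × 24 = 4080.00, centroid at (85.00, 12.00).
web: A = 30 × 200 = 6000.00, centroid at (85.00, 124.00).
top flange: A = 150 × 26 = 3900.00, centroid at (85.00, 237.00).
ΣA = 13980.00 cm²
ΣAx̄ = (4080.00)(85.00) + (6000.00)(85.00) + (3900.00)(85.00) = 1188300.00 cm³
ΣAȳ = (4080.00)(12.00) + (6000.00)(124.00) + (3900.00)(237.00) = 1717260.00 cm³
x̄ = 1188300.00 / 13980.00 = 85.00 cm
ȳ = 1717260.00 / 13980.00 = 122.84 cm

x̄ = 85.00 cm, ȳ = 122.84 cm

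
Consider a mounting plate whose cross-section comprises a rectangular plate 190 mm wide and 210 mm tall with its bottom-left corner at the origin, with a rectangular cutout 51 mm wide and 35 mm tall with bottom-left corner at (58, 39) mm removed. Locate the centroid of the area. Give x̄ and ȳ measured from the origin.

plate: A = 190 × 210 = 39900.00, centroid at (95.00, 105.00).
hole: A = −(51 × 35) = -1785.00, centroid at (83.50, 56.50).
ΣA = 38115.00 mm²
ΣAx̄ = (39900.00)(95.00) + (-1785.00)(83.50) = 3641452.50 mm³
ΣAȳ = (39900.00)(105.00) + (-1785.00)(56.50) = 4088647.50 mm³
x̄ = 3641452.50 / 38115.00 = 95.54 mm
ȳ = 4088647.50 / 38115.00 = 107.27 mm

x̄ = 95.54 mm, ȳ = 107.27 mm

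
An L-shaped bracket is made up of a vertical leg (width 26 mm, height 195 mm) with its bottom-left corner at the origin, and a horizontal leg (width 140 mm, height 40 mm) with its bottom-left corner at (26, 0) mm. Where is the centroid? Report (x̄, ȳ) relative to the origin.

x̄ = 56.56 mm, ȳ = 56.83 mm

Part | A | x̄ᵢ | ȳᵢ | A·x̄ᵢ | A·ȳᵢ
vertical leg | 5070.00 | 13.00 | 97.50 | 65910.00 | 494325.00
horizontal leg | 5600.00 | 96.00 | 20.00 | 537600.00 | 112000.00
Σ | 10670.00 |  |  | 603510.00 | 606325.00
x̄ = 603510.00 / 10670.00 = 56.56 mm
ȳ = 606325.00 / 10670.00 = 56.83 mm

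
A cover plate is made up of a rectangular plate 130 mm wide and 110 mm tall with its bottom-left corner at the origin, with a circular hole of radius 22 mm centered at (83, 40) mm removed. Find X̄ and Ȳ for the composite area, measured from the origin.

X̄ = 62.86 mm, Ȳ = 56.78 mm

plate: A = 130 × 110 = 14300.00, centroid at (65.00, 55.00).
hole: A = −π·22² = -1520.53, centroid at (83.00, 40.00).
ΣA = 12779.47 mm², ΣAX̄ = 803295.94 mm³, ΣAȲ = 725678.77 mm³.
X̄ = 803295.94/12779.47 = 62.86 mm; Ȳ = 725678.77/12779.47 = 56.78 mm.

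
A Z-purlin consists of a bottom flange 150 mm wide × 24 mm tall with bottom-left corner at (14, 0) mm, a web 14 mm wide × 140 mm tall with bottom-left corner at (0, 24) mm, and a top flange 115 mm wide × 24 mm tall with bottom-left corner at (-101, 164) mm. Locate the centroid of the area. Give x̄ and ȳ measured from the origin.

x̄ = 25.73 mm, ȳ = 85.72 mm

Part | A | x̄ᵢ | ȳᵢ | A·x̄ᵢ | A·ȳᵢ
bottom flange | 3600.00 | 89.00 | 12.00 | 320400.00 | 43200.00
web | 1960.00 | 7.00 | 94.00 | 13720.00 | 184240.00
top flange | 2760.00 | -43.50 | 176.00 | -120060.00 | 485760.00
Σ | 8320.00 |  |  | 214060.00 | 713200.00
x̄ = 214060.00 / 8320.00 = 25.73 mm
ȳ = 713200.00 / 8320.00 = 85.72 mm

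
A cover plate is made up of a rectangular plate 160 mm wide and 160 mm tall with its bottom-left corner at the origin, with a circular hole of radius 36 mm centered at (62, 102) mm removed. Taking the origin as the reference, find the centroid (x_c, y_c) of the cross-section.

x_c = 83.40 mm, y_c = 75.84 mm

plate: A = 160 × 160 = 25600.00, centroid at (80.00, 80.00).
hole: A = −π·36² = -4071.50, centroid at (62.00, 102.00).
ΣA = 21528.50 mm², ΣAx_c = 1795566.75 mm³, ΣAy_c = 1632706.58 mm³.
x_c = 1795566.75/21528.50 = 83.40 mm; y_c = 1632706.58/21528.50 = 75.84 mm.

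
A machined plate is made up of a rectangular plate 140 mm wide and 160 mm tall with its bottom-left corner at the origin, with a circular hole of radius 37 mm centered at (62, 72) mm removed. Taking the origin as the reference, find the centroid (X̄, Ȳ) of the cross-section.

plate: A = 140 × 160 = 22400.00, centroid at (70.00, 80.00).
hole: A = −π·37² = -4300.84, centroid at (62.00, 72.00).
ΣA = 18099.16 mm²
ΣAX̄ = (22400.00)(70.00) + (-4300.84)(62.00) = 1301347.90 mm³
ΣAȲ = (22400.00)(80.00) + (-4300.84)(72.00) = 1482339.50 mm³
X̄ = 1301347.90 / 18099.16 = 71.90 mm
Ȳ = 1482339.50 / 18099.16 = 81.90 mm

X̄ = 71.90 mm, Ȳ = 81.90 mm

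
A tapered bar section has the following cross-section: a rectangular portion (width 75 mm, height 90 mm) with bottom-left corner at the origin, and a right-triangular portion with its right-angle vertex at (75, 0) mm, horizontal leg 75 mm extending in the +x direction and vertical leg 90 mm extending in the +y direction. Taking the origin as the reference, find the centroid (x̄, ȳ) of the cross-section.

x̄ = 58.33 mm, ȳ = 40.00 mm

Part | A | x̄ᵢ | ȳᵢ | A·x̄ᵢ | A·ȳᵢ
rectangular portion | 6750.00 | 37.50 | 45.00 | 253125.00 | 303750.00
triangular portion | 3375.00 | 100.00 | 30.00 | 337500.00 | 101250.00
Σ | 10125.00 |  |  | 590625.00 | 405000.00
x̄ = 590625.00 / 10125.00 = 58.33 mm
ȳ = 405000.00 / 10125.00 = 40.00 mm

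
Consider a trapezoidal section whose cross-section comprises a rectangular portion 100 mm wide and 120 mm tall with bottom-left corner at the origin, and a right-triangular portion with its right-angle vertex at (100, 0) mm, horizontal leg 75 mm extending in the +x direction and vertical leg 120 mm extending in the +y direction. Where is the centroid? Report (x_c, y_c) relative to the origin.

rectangular portion: A = 100 × 120 = 12000.00, centroid at (50.00, 60.00).
triangular portion: A = ½·75·120 = 4500.00, centroid at (125.00, 40.00).
ΣA = 16500.00 mm²
ΣAx_c = (12000.00)(50.00) + (4500.00)(125.00) = 1162500.00 mm³
ΣAy_c = (12000.00)(60.00) + (4500.00)(40.00) = 900000.00 mm³
x_c = 1162500.00 / 16500.00 = 70.45 mm
y_c = 900000.00 / 16500.00 = 54.55 mm

x_c = 70.45 mm, y_c = 54.55 mm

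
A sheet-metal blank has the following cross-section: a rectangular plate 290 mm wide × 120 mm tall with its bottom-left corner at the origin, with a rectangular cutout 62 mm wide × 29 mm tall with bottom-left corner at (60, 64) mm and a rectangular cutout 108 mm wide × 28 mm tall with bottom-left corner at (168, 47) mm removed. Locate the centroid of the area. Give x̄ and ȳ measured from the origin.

plate: A = 290 × 120 = 34800.00, centroid at (145.00, 60.00).
hole 1: A = −(62 × 29) = -1798.00, centroid at (91.00, 78.50).
hole 2: A = −(108 × 28) = -3024.00, centroid at (222.00, 61.00).
ΣA = 29978.00 mm², ΣAx̄ = 4211054.00 mm³, ΣAȳ = 1762393.00 mm³.
x̄ = 4211054.00/29978.00 = 140.47 mm; ȳ = 1762393.00/29978.00 = 58.79 mm.

x̄ = 140.47 mm, ȳ = 58.79 mm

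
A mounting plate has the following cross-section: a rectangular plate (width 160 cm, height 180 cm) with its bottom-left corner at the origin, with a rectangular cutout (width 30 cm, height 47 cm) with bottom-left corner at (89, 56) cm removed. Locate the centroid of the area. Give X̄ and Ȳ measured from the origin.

X̄ = 78.76 cm, Ȳ = 90.54 cm

plate: A = 160 × 180 = 28800.00, centroid at (80.00, 90.00).
hole: A = −(30 × 47) = -1410.00, centroid at (104.00, 79.50).
ΣA = 27390.00 cm²
ΣAX̄ = (28800.00)(80.00) + (-1410.00)(104.00) = 2157360.00 cm³
ΣAȲ = (28800.00)(90.00) + (-1410.00)(79.50) = 2479905.00 cm³
X̄ = 2157360.00 / 27390.00 = 78.76 cm
Ȳ = 2479905.00 / 27390.00 = 90.54 cm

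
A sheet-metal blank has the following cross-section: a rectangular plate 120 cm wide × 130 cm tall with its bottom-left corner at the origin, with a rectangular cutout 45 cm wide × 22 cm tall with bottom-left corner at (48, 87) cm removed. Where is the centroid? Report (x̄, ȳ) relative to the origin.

plate: A = 120 × 130 = 15600.00, centroid at (60.00, 65.00).
hole: A = −(45 × 22) = -990.00, centroid at (70.50, 98.00).
ΣA = 14610.00 cm², ΣAx̄ = 866205.00 cm³, ΣAȳ = 916980.00 cm³.
x̄ = 866205.00/14610.00 = 59.29 cm; ȳ = 916980.00/14610.00 = 62.76 cm.

x̄ = 59.29 cm, ȳ = 62.76 cm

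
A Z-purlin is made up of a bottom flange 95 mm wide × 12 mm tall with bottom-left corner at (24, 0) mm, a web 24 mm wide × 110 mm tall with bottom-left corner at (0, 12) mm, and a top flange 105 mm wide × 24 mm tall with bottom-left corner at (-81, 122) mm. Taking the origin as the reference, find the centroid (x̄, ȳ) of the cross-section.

x̄ = 6.57 mm, ȳ = 82.76 mm

bottom flange: A = 95 × 12 = 1140.00, centroid at (71.50, 6.00).
web: A = 24 × 110 = 2640.00, centroid at (12.00, 67.00).
top flange: A = 105 × 24 = 2520.00, centroid at (-28.50, 134.00).
ΣA = 6300.00 mm², ΣAx̄ = 41370.00 mm³, ΣAȳ = 521400.00 mm³.
x̄ = 41370.00/6300.00 = 6.57 mm; ȳ = 521400.00/6300.00 = 82.76 mm.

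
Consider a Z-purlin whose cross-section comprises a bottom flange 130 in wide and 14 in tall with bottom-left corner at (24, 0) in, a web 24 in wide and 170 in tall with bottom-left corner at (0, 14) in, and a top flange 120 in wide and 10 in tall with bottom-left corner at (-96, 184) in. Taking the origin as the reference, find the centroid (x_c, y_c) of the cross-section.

bottom flange: A = 130 × 14 = 1820.00, centroid at (89.00, 7.00).
web: A = 24 × 170 = 4080.00, centroid at (12.00, 99.00).
top flange: A = 120 × 10 = 1200.00, centroid at (-36.00, 189.00).
ΣA = 7100.00 in², ΣAx_c = 167740.00 in³, ΣAy_c = 643460.00 in³.
x_c = 167740.00/7100.00 = 23.63 in; y_c = 643460.00/7100.00 = 90.63 in.

x_c = 23.63 in, y_c = 90.63 in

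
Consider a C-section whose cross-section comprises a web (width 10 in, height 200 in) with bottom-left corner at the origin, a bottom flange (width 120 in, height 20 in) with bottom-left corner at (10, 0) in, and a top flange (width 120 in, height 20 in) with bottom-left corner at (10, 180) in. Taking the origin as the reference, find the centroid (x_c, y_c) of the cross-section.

web: A = 10 × 200 = 2000.00, centroid at (5.00, 100.00).
bottom flange: A = 120 × 20 = 2400.00, centroid at (70.00, 10.00).
top flange: A = 120 × 20 = 2400.00, centroid at (70.00, 190.00).
ΣA = 6800.00 in²
ΣAx_c = (2000.00)(5.00) + (2400.00)(70.00) + (2400.00)(70.00) = 346000.00 in³
ΣAy_c = (2000.00)(100.00) + (2400.00)(10.00) + (2400.00)(190.00) = 680000.00 in³
x_c = 346000.00 / 6800.00 = 50.88 in
y_c = 680000.00 / 6800.00 = 100.00 in

x_c = 50.88 in, y_c = 100.00 in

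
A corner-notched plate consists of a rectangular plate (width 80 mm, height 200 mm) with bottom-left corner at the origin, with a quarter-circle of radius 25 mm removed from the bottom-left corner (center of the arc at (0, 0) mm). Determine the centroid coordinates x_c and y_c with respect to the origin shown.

x_c = 40.93 mm, y_c = 102.83 mm

plate: A = 80 × 200 = 16000.00, centroid at (40.00, 100.00).
removed quarter-circle: A = −¼π·25² = -490.87, centroid at (10.61, 10.61).
ΣA = 15509.13 mm²
ΣAx_c = (16000.00)(40.00) + (-490.87)(10.61) = 634791.67 mm³
ΣAy_c = (16000.00)(100.00) + (-490.87)(10.61) = 1594791.67 mm³
x_c = 634791.67 / 15509.13 = 40.93 mm
y_c = 1594791.67 / 15509.13 = 102.83 mm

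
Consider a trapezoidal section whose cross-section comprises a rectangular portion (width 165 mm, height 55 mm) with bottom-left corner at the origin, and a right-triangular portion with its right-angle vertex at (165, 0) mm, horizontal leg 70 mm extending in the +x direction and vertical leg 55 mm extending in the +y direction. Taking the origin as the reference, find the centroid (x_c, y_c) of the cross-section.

rectangular portion: A = 165 × 55 = 9075.00, centroid at (82.50, 27.50).
triangular portion: A = ½·70·55 = 1925.00, centroid at (188.33, 18.33).
ΣA = 11000.00 mm²
ΣAx_c = (9075.00)(82.50) + (1925.00)(188.33) = 1111229.17 mm³
ΣAy_c = (9075.00)(27.50) + (1925.00)(18.33) = 284854.17 mm³
x_c = 1111229.17 / 11000.00 = 101.02 mm
y_c = 284854.17 / 11000.00 = 25.90 mm

x_c = 101.02 mm, y_c = 25.90 mm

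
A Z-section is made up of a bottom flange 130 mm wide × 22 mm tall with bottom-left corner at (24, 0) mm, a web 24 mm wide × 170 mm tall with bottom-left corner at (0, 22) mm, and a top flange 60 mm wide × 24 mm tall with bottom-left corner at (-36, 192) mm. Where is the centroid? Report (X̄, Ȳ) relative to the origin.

bottom flange: A = 130 × 22 = 2860.00, centroid at (89.00, 11.00).
web: A = 24 × 170 = 4080.00, centroid at (12.00, 107.00).
top flange: A = 60 × 24 = 1440.00, centroid at (-6.00, 204.00).
ΣA = 8380.00 mm²
ΣAX̄ = (2860.00)(89.00) + (4080.00)(12.00) + (1440.00)(-6.00) = 294860.00 mm³
ΣAȲ = (2860.00)(11.00) + (4080.00)(107.00) + (1440.00)(204.00) = 761780.00 mm³
X̄ = 294860.00 / 8380.00 = 35.19 mm
Ȳ = 761780.00 / 8380.00 = 90.90 mm

X̄ = 35.19 mm, Ȳ = 90.90 mm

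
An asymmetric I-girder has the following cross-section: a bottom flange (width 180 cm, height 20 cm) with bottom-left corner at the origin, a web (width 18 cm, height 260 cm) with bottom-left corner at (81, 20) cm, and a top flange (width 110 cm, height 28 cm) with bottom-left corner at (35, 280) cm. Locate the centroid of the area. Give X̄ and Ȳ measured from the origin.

X̄ = 90.00 cm, Ȳ = 144.68 cm

bottom flange: A = 180 × 20 = 3600.00, centroid at (90.00, 10.00).
web: A = 18 × 260 = 4680.00, centroid at (90.00, 150.00).
top flange: A = 110 × 28 = 3080.00, centroid at (90.00, 294.00).
ΣA = 11360.00 cm²
ΣAX̄ = (3600.00)(90.00) + (4680.00)(90.00) + (3080.00)(90.00) = 1022400.00 cm³
ΣAȲ = (3600.00)(10.00) + (4680.00)(150.00) + (3080.00)(294.00) = 1643520.00 cm³
X̄ = 1022400.00 / 11360.00 = 90.00 cm
Ȳ = 1643520.00 / 11360.00 = 144.68 cm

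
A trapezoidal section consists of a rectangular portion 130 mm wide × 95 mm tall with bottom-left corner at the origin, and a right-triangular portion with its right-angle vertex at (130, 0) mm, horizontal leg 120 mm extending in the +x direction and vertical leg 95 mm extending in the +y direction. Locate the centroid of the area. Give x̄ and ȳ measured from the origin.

Part | A | x̄ᵢ | ȳᵢ | A·x̄ᵢ | A·ȳᵢ
rectangular portion | 12350.00 | 65.00 | 47.50 | 802750.00 | 586625.00
triangular portion | 5700.00 | 170.00 | 31.67 | 969000.00 | 180500.00
Σ | 18050.00 |  |  | 1771750.00 | 767125.00
x̄ = 1771750.00 / 18050.00 = 98.16 mm
ȳ = 767125.00 / 18050.00 = 42.50 mm

x̄ = 98.16 mm, ȳ = 42.50 mm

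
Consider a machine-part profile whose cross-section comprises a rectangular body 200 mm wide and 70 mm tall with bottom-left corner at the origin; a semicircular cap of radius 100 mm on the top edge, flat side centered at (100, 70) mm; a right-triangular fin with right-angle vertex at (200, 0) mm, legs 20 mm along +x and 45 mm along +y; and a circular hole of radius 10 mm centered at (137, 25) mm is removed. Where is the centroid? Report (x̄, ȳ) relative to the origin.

rectangular body: A = 200 × 70 = 14000.00, centroid at (100.00, 35.00).
semicircular top: A = ½π·100² = 15707.96, centroid at (100.00, 112.44).
triangular fin: A = ½·20·45 = 450.00, centroid at (206.67, 15.00).
hole: A = −π·10² = -314.16, centroid at (137.00, 25.00).
ΣA = 29843.80 mm², ΣAx̄ = 3020756.51 mm³, ΣAȳ = 2255120.11 mm³.
x̄ = 3020756.51/29843.80 = 101.22 mm; ȳ = 2255120.11/29843.80 = 75.56 mm.

x̄ = 101.22 mm, ȳ = 75.56 mm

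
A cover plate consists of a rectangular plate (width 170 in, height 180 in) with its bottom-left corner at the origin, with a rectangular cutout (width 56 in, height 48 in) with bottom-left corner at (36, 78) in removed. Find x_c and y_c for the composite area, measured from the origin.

plate: A = 170 × 180 = 30600.00, centroid at (85.00, 90.00).
hole: A = −(56 × 48) = -2688.00, centroid at (64.00, 102.00).
ΣA = 27912.00 in², ΣAx_c = 2428968.00 in³, ΣAy_c = 2479824.00 in³.
x_c = 2428968.00/27912.00 = 87.02 in; y_c = 2479824.00/27912.00 = 88.84 in.

x_c = 87.02 in, y_c = 88.84 in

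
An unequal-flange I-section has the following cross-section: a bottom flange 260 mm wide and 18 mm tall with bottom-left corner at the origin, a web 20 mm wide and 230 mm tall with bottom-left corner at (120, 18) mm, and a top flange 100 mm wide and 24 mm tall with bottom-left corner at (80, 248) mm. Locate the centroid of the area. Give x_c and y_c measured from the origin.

x_c = 130.00 mm, y_c = 109.41 mm

bottom flange: A = 260 × 18 = 4680.00, centroid at (130.00, 9.00).
web: A = 20 × 230 = 4600.00, centroid at (130.00, 133.00).
top flange: A = 100 × 24 = 2400.00, centroid at (130.00, 260.00).
ΣA = 11680.00 mm²
ΣAx_c = (4680.00)(130.00) + (4600.00)(130.00) + (2400.00)(130.00) = 1518400.00 mm³
ΣAy_c = (4680.00)(9.00) + (4600.00)(133.00) + (2400.00)(260.00) = 1277920.00 mm³
x_c = 1518400.00 / 11680.00 = 130.00 mm
y_c = 1277920.00 / 11680.00 = 109.41 mm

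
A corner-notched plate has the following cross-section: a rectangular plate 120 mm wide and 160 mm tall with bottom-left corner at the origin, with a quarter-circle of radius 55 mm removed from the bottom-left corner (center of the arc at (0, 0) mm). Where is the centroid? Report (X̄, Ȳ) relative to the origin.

plate: A = 120 × 160 = 19200.00, centroid at (60.00, 80.00).
removed quarter-circle: A = −¼π·55² = -2375.83, centroid at (23.34, 23.34).
ΣA = 16824.17 mm², ΣAX̄ = 1096541.67 mm³, ΣAȲ = 1480541.67 mm³.
X̄ = 1096541.67/16824.17 = 65.18 mm; Ȳ = 1480541.67/16824.17 = 88.00 mm.

X̄ = 65.18 mm, Ȳ = 88.00 mm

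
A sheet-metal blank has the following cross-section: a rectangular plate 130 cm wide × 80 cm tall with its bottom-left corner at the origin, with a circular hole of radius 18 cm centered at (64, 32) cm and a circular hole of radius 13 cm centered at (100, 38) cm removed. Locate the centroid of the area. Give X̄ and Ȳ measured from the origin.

plate: A = 130 × 80 = 10400.00, centroid at (65.00, 40.00).
hole 1: A = −π·18² = -1017.88, centroid at (64.00, 32.00).
hole 2: A = −π·13² = -530.93, centroid at (100.00, 38.00).
ΣA = 8851.19 cm², ΣAX̄ = 557763.02 cm³, ΣAȲ = 363252.66 cm³.
X̄ = 557763.02/8851.19 = 63.02 cm; Ȳ = 363252.66/8851.19 = 41.04 cm.

X̄ = 63.02 cm, Ȳ = 41.04 cm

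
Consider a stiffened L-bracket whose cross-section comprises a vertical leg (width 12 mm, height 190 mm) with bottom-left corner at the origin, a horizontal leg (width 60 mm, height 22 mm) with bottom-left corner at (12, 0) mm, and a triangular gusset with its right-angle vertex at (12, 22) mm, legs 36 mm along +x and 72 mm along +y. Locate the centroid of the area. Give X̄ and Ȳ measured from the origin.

vertical leg: A = 12 × 190 = 2280.00, centroid at (6.00, 95.00).
horizontal leg: A = 60 × 22 = 1320.00, centroid at (42.00, 11.00).
gusset: A = ½·36·72 = 1296.00, centroid at (24.00, 46.00).
ΣA = 4896.00 mm², ΣAX̄ = 100224.00 mm³, ΣAȲ = 290736.00 mm³.
X̄ = 100224.00/4896.00 = 20.47 mm; Ȳ = 290736.00/4896.00 = 59.38 mm.

X̄ = 20.47 mm, Ȳ = 59.38 mm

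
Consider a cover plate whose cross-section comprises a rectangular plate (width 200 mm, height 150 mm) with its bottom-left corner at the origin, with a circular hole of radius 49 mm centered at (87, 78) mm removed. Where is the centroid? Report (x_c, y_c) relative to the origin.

x_c = 104.37 mm, y_c = 73.99 mm

Part | A | x̄ᵢ | ȳᵢ | A·x̄ᵢ | A·ȳᵢ
plate | 30000.00 | 100.00 | 75.00 | 3000000.00 | 2250000.00
hole | -7542.96 | 87.00 | 78.00 | -656237.86 | -588351.19
Σ | 22457.04 |  |  | 2343762.14 | 1661648.81
x_c = 2343762.14 / 22457.04 = 104.37 mm
y_c = 1661648.81 / 22457.04 = 73.99 mm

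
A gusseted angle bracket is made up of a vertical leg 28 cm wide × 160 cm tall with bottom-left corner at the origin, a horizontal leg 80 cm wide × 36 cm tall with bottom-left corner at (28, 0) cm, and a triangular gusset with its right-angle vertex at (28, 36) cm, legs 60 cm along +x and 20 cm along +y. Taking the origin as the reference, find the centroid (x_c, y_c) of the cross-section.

vertical leg: A = 28 × 160 = 4480.00, centroid at (14.00, 80.00).
horizontal leg: A = 80 × 36 = 2880.00, centroid at (68.00, 18.00).
gusset: A = ½·60·20 = 600.00, centroid at (48.00, 42.67).
ΣA = 7960.00 cm², ΣAx_c = 287360.00 cm³, ΣAy_c = 435840.00 cm³.
x_c = 287360.00/7960.00 = 36.10 cm; y_c = 435840.00/7960.00 = 54.75 cm.

x_c = 36.10 cm, y_c = 54.75 cm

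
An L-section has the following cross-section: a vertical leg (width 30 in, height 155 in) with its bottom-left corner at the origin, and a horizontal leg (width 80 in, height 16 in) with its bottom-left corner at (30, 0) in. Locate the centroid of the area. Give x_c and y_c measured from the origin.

x_c = 26.87 in, y_c = 62.50 in

vertical leg: A = 30 × 155 = 4650.00, centroid at (15.00, 77.50).
horizontal leg: A = 80 × 16 = 1280.00, centroid at (70.00, 8.00).
ΣA = 5930.00 in², ΣAx_c = 159350.00 in³, ΣAy_c = 370615.00 in³.
x_c = 159350.00/5930.00 = 26.87 in; y_c = 370615.00/5930.00 = 62.50 in.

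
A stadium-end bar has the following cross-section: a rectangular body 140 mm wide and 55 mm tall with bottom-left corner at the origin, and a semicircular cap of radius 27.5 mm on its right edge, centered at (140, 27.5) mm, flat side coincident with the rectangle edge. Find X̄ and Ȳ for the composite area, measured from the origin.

rectangular body: A = 140 × 55 = 7700.00, centroid at (70.00, 27.50).
semicircular end: A = ½π·27.5² = 1187.91, centroid at (151.67, 27.50).
ΣA = 8887.91 mm², ΣAX̄ = 719172.64 mm³, ΣAȲ = 244417.65 mm³.
X̄ = 719172.64/8887.91 = 80.92 mm; Ȳ = 244417.65/8887.91 = 27.50 mm.

X̄ = 80.92 mm, Ȳ = 27.50 mm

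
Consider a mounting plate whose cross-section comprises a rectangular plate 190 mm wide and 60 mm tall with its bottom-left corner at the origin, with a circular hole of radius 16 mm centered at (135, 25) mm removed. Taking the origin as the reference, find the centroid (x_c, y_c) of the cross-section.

plate: A = 190 × 60 = 11400.00, centroid at (95.00, 30.00).
hole: A = −π·16² = -804.25, centroid at (135.00, 25.00).
ΣA = 10595.75 mm², ΣAx_c = 974426.56 mm³, ΣAy_c = 321893.81 mm³.
x_c = 974426.56/10595.75 = 91.96 mm; y_c = 321893.81/10595.75 = 30.38 mm.

x_c = 91.96 mm, y_c = 30.38 mm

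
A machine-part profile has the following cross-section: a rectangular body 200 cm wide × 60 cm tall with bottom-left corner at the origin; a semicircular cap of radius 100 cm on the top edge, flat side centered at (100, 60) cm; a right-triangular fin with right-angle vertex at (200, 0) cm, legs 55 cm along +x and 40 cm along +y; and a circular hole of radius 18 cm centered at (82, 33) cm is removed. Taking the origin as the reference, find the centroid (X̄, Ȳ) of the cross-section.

rectangular body: A = 200 × 60 = 12000.00, centroid at (100.00, 30.00).
semicircular top: A = ½π·100² = 15707.96, centroid at (100.00, 102.44).
triangular fin: A = ½·55·40 = 1100.00, centroid at (218.33, 13.33).
hole: A = −π·18² = -1017.88, centroid at (82.00, 33.00).
ΣA = 27790.09 cm², ΣAX̄ = 2927497.16 cm³, ΣAȲ = 1950221.22 cm³.
X̄ = 2927497.16/27790.09 = 105.34 cm; Ȳ = 1950221.22/27790.09 = 70.18 cm.

X̄ = 105.34 cm, Ȳ = 70.18 cm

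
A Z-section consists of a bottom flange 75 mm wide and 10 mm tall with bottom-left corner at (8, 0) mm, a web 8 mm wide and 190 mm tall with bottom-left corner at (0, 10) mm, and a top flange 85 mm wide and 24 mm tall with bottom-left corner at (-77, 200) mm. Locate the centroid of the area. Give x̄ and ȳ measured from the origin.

x̄ = -7.00 mm, ȳ = 138.24 mm

bottom flange: A = 75 × 10 = 750.00, centroid at (45.50, 5.00).
web: A = 8 × 190 = 1520.00, centroid at (4.00, 105.00).
top flange: A = 85 × 24 = 2040.00, centroid at (-34.50, 212.00).
ΣA = 4310.00 mm²
ΣAx̄ = (750.00)(45.50) + (1520.00)(4.00) + (2040.00)(-34.50) = -30175.00 mm³
ΣAȳ = (750.00)(5.00) + (1520.00)(105.00) + (2040.00)(212.00) = 595830.00 mm³
x̄ = -30175.00 / 4310.00 = -7.00 mm
ȳ = 595830.00 / 4310.00 = 138.24 mm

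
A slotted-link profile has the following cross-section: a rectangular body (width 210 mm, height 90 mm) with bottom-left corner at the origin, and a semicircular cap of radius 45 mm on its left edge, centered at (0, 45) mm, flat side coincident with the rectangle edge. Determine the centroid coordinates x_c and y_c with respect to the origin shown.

rectangular body: A = 210 × 90 = 18900.00, centroid at (105.00, 45.00).
semicircular end: A = ½π·45² = 3180.86, centroid at (-19.10, 45.00).
ΣA = 22080.86 mm²
ΣAx_c = (18900.00)(105.00) + (3180.86)(-19.10) = 1923750.00 mm³
ΣAy_c = (18900.00)(45.00) + (3180.86)(45.00) = 993638.82 mm³
x_c = 1923750.00 / 22080.86 = 87.12 mm
y_c = 993638.82 / 22080.86 = 45.00 mm

x_c = 87.12 mm, y_c = 45.00 mm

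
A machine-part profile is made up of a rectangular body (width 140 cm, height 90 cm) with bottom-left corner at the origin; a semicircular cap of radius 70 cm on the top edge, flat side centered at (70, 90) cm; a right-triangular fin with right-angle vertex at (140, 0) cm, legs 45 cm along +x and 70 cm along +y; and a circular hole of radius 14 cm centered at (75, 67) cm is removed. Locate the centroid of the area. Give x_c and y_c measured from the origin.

x_c = 76.15 cm, y_c = 69.81 cm

Part | A | x̄ᵢ | ȳᵢ | A·x̄ᵢ | A·ȳᵢ
rectangular body | 12600.00 | 70.00 | 45.00 | 882000.00 | 567000.00
semicircular top | 7696.90 | 70.00 | 119.71 | 538783.14 | 921387.85
triangular fin | 1575.00 | 155.00 | 23.33 | 244125.00 | 36750.00
hole | -615.75 | 75.00 | 67.00 | -46181.41 | -41255.39
Σ | 21256.15 |  |  | 1618726.73 | 1483882.45
x_c = 1618726.73 / 21256.15 = 76.15 cm
y_c = 1483882.45 / 21256.15 = 69.81 cm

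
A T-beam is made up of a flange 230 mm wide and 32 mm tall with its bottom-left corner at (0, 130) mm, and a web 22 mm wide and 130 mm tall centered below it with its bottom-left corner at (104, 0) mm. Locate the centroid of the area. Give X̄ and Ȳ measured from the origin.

web: A = 22 × 130 = 2860.00, centroid at (115.00, 65.00).
flange: A = 230 × 32 = 7360.00, centroid at (115.00, 146.00).
ΣA = 10220.00 mm²
ΣAX̄ = (2860.00)(115.00) + (7360.00)(115.00) = 1175300.00 mm³
ΣAȲ = (2860.00)(65.00) + (7360.00)(146.00) = 1260460.00 mm³
X̄ = 1175300.00 / 10220.00 = 115.00 mm
Ȳ = 1260460.00 / 10220.00 = 123.33 mm

X̄ = 115.00 mm, Ȳ = 123.33 mm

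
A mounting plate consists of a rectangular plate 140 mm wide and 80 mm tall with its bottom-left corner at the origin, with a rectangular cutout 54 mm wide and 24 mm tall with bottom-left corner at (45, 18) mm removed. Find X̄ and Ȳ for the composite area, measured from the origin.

Part | A | x̄ᵢ | ȳᵢ | A·x̄ᵢ | A·ȳᵢ
plate | 11200.00 | 70.00 | 40.00 | 784000.00 | 448000.00
hole | -1296.00 | 72.00 | 30.00 | -93312.00 | -38880.00
Σ | 9904.00 |  |  | 690688.00 | 409120.00
X̄ = 690688.00 / 9904.00 = 69.74 mm
Ȳ = 409120.00 / 9904.00 = 41.31 mm

X̄ = 69.74 mm, Ȳ = 41.31 mm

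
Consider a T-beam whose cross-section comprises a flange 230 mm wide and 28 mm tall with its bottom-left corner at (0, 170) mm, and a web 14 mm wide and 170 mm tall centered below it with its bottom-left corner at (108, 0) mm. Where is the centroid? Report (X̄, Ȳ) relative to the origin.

X̄ = 115.00 mm, Ȳ = 157.29 mm

web: A = 14 × 170 = 2380.00, centroid at (115.00, 85.00).
flange: A = 230 × 28 = 6440.00, centroid at (115.00, 184.00).
ΣA = 8820.00 mm²
ΣAX̄ = (2380.00)(115.00) + (6440.00)(115.00) = 1014300.00 mm³
ΣAȲ = (2380.00)(85.00) + (6440.00)(184.00) = 1387260.00 mm³
X̄ = 1014300.00 / 8820.00 = 115.00 mm
Ȳ = 1387260.00 / 8820.00 = 157.29 mm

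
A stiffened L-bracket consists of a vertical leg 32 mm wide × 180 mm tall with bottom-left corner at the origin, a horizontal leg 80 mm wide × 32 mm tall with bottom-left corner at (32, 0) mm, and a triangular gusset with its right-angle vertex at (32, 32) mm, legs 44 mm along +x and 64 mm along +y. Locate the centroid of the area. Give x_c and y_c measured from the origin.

vertical leg: A = 32 × 180 = 5760.00, centroid at (16.00, 90.00).
horizontal leg: A = 80 × 32 = 2560.00, centroid at (72.00, 16.00).
gusset: A = ½·44·64 = 1408.00, centroid at (46.67, 53.33).
ΣA = 9728.00 mm², ΣAx_c = 342186.67 mm³, ΣAy_c = 634453.33 mm³.
x_c = 342186.67/9728.00 = 35.18 mm; y_c = 634453.33/9728.00 = 65.22 mm.

x_c = 35.18 mm, y_c = 65.22 mm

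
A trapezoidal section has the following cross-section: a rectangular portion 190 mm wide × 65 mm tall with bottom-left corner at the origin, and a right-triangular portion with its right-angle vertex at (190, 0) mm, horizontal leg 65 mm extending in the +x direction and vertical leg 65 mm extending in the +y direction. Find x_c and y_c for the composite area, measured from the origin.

Part | A | x̄ᵢ | ȳᵢ | A·x̄ᵢ | A·ȳᵢ
rectangular portion | 12350.00 | 95.00 | 32.50 | 1173250.00 | 401375.00
triangular portion | 2112.50 | 211.67 | 21.67 | 447145.83 | 45770.83
Σ | 14462.50 |  |  | 1620395.83 | 447145.83
x_c = 1620395.83 / 14462.50 = 112.04 mm
y_c = 447145.83 / 14462.50 = 30.92 mm

x_c = 112.04 mm, y_c = 30.92 mm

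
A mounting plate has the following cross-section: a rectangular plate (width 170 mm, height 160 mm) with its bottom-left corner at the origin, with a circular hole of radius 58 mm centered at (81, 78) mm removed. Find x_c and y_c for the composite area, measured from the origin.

x_c = 87.54 mm, y_c = 81.27 mm

Part | A | x̄ᵢ | ȳᵢ | A·x̄ᵢ | A·ȳᵢ
plate | 27200.00 | 85.00 | 80.00 | 2312000.00 | 2176000.00
hole | -10568.32 | 81.00 | 78.00 | -856033.73 | -824328.78
Σ | 16631.68 |  |  | 1455966.27 | 1351671.22
x_c = 1455966.27 / 16631.68 = 87.54 mm
y_c = 1351671.22 / 16631.68 = 81.27 mm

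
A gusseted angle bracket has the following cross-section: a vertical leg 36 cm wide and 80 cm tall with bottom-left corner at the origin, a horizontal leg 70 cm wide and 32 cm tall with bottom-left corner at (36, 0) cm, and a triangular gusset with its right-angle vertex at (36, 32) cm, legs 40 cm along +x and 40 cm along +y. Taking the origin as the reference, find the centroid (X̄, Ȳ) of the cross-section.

vertical leg: A = 36 × 80 = 2880.00, centroid at (18.00, 40.00).
horizontal leg: A = 70 × 32 = 2240.00, centroid at (71.00, 16.00).
gusset: A = ½·40·40 = 800.00, centroid at (49.33, 45.33).
ΣA = 5920.00 cm²
ΣAX̄ = (2880.00)(18.00) + (2240.00)(71.00) + (800.00)(49.33) = 250346.67 cm³
ΣAȲ = (2880.00)(40.00) + (2240.00)(16.00) + (800.00)(45.33) = 187306.67 cm³
X̄ = 250346.67 / 5920.00 = 42.29 cm
Ȳ = 187306.67 / 5920.00 = 31.64 cm

X̄ = 42.29 cm, Ȳ = 31.64 cm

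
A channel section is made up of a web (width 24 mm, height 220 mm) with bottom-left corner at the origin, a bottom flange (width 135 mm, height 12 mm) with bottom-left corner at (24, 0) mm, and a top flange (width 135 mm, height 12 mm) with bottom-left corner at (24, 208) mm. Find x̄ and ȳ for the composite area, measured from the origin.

web: A = 24 × 220 = 5280.00, centroid at (12.00, 110.00).
bottom flange: A = 135 × 12 = 1620.00, centroid at (91.50, 6.00).
top flange: A = 135 × 12 = 1620.00, centroid at (91.50, 214.00).
ΣA = 8520.00 mm², ΣAx̄ = 359820.00 mm³, ΣAȳ = 937200.00 mm³.
x̄ = 359820.00/8520.00 = 42.23 mm; ȳ = 937200.00/8520.00 = 110.00 mm.

x̄ = 42.23 mm, ȳ = 110.00 mm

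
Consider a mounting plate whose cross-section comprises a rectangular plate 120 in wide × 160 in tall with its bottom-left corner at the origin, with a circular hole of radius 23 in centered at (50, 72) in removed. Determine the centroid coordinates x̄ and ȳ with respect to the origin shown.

plate: A = 120 × 160 = 19200.00, centroid at (60.00, 80.00).
hole: A = −π·23² = -1661.90, centroid at (50.00, 72.00).
ΣA = 17538.10 in², ΣAx̄ = 1068904.87 in³, ΣAȳ = 1416343.02 in³.
x̄ = 1068904.87/17538.10 = 60.95 in; ȳ = 1416343.02/17538.10 = 80.76 in.

x̄ = 60.95 in, ȳ = 80.76 in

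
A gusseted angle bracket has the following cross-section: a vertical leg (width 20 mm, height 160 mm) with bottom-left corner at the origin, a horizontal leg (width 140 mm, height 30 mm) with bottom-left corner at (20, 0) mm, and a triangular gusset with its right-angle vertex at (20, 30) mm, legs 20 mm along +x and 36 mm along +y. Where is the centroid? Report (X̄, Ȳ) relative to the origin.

Part | A | x̄ᵢ | ȳᵢ | A·x̄ᵢ | A·ȳᵢ
vertical leg | 3200.00 | 10.00 | 80.00 | 32000.00 | 256000.00
horizontal leg | 4200.00 | 90.00 | 15.00 | 378000.00 | 63000.00
gusset | 360.00 | 26.67 | 42.00 | 9600.00 | 15120.00
Σ | 7760.00 |  |  | 419600.00 | 334120.00
X̄ = 419600.00 / 7760.00 = 54.07 mm
Ȳ = 334120.00 / 7760.00 = 43.06 mm

X̄ = 54.07 mm, Ȳ = 43.06 mm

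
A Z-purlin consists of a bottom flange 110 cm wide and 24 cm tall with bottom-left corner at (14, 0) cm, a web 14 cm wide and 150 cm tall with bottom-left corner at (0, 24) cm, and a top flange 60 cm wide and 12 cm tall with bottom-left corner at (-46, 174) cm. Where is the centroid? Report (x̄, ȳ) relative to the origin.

x̄ = 33.95 cm, ȳ = 67.62 cm

bottom flange: A = 110 × 24 = 2640.00, centroid at (69.00, 12.00).
web: A = 14 × 150 = 2100.00, centroid at (7.00, 99.00).
top flange: A = 60 × 12 = 720.00, centroid at (-16.00, 180.00).
ΣA = 5460.00 cm²
ΣAx̄ = (2640.00)(69.00) + (2100.00)(7.00) + (720.00)(-16.00) = 185340.00 cm³
ΣAȳ = (2640.00)(12.00) + (2100.00)(99.00) + (720.00)(180.00) = 369180.00 cm³
x̄ = 185340.00 / 5460.00 = 33.95 cm
ȳ = 369180.00 / 5460.00 = 67.62 cm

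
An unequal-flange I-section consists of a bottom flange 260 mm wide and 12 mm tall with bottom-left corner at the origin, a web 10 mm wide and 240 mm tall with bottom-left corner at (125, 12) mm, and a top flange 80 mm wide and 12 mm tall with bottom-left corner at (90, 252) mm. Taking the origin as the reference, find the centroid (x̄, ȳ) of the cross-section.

x̄ = 130.00 mm, ȳ = 90.00 mm

bottom flange: A = 260 × 12 = 3120.00, centroid at (130.00, 6.00).
web: A = 10 × 240 = 2400.00, centroid at (130.00, 132.00).
top flange: A = 80 × 12 = 960.00, centroid at (130.00, 258.00).
ΣA = 6480.00 mm², ΣAx̄ = 842400.00 mm³, ΣAȳ = 583200.00 mm³.
x̄ = 842400.00/6480.00 = 130.00 mm; ȳ = 583200.00/6480.00 = 90.00 mm.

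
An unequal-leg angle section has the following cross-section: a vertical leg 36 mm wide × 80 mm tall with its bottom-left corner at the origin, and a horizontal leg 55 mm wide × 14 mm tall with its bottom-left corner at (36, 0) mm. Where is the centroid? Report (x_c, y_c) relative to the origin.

vertical leg: A = 36 × 80 = 2880.00, centroid at (18.00, 40.00).
horizontal leg: A = 55 × 14 = 770.00, centroid at (63.50, 7.00).
ΣA = 3650.00 mm², ΣAx_c = 100735.00 mm³, ΣAy_c = 120590.00 mm³.
x_c = 100735.00/3650.00 = 27.60 mm; y_c = 120590.00/3650.00 = 33.04 mm.

x_c = 27.60 mm, y_c = 33.04 mm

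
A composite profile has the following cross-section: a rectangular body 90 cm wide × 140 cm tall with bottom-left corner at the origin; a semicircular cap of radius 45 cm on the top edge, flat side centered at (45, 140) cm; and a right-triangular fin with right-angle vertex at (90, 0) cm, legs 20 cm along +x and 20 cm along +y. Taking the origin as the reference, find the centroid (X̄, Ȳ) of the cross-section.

rectangular body: A = 90 × 140 = 12600.00, centroid at (45.00, 70.00).
semicircular top: A = ½π·45² = 3180.86, centroid at (45.00, 159.10).
triangular fin: A = ½·20·20 = 200.00, centroid at (96.67, 6.67).
ΣA = 15980.86 cm²
ΣAX̄ = (12600.00)(45.00) + (3180.86)(45.00) + (200.00)(96.67) = 729472.15 cm³
ΣAȲ = (12600.00)(70.00) + (3180.86)(159.10) + (200.00)(6.67) = 1389404.09 cm³
X̄ = 729472.15 / 15980.86 = 45.65 cm
Ȳ = 1389404.09 / 15980.86 = 86.94 cm

X̄ = 45.65 cm, Ȳ = 86.94 cm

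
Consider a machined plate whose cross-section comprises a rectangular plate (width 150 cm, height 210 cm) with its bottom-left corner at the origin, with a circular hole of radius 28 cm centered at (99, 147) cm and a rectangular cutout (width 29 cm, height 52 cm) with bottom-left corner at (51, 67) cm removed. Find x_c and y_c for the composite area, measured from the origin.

x_c = 73.37 cm, y_c = 101.90 cm

Part | A | x̄ᵢ | ȳᵢ | A·x̄ᵢ | A·ȳᵢ
plate | 31500.00 | 75.00 | 105.00 | 2362500.00 | 3307500.00
hole 1 | -2463.01 | 99.00 | 147.00 | -243837.86 | -362062.27
hole 2 | -1508.00 | 65.50 | 93.00 | -98774.00 | -140244.00
Σ | 27528.99 |  |  | 2019888.14 | 2805193.73
x_c = 2019888.14 / 27528.99 = 73.37 cm
y_c = 2805193.73 / 27528.99 = 101.90 cm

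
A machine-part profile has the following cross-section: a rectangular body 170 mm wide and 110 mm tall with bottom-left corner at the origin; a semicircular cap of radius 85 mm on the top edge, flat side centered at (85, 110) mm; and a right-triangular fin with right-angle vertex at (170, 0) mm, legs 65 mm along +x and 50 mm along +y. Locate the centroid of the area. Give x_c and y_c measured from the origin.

Part | A | x̄ᵢ | ȳᵢ | A·x̄ᵢ | A·ȳᵢ
rectangular body | 18700.00 | 85.00 | 55.00 | 1589500.00 | 1028500.00
semicircular top | 11349.00 | 85.00 | 146.08 | 964665.29 | 1657807.05
triangular fin | 1625.00 | 191.67 | 16.67 | 311458.33 | 27083.33
Σ | 31674.00 |  |  | 2865623.63 | 2713390.38
x_c = 2865623.63 / 31674.00 = 90.47 mm
y_c = 2713390.38 / 31674.00 = 85.67 mm

x_c = 90.47 mm, y_c = 85.67 mm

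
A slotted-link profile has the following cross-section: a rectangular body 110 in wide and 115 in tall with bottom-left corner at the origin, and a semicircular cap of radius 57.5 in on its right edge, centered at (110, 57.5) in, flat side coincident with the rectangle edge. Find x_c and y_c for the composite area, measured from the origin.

x_c = 78.11 in, y_c = 57.50 in

rectangular body: A = 110 × 115 = 12650.00, centroid at (55.00, 57.50).
semicircular end: A = ½π·57.5² = 5193.45, centroid at (134.40, 57.50).
ΣA = 17843.45 in²
ΣAx_c = (12650.00)(55.00) + (5193.45)(134.40) = 1393768.57 in³
ΣAy_c = (12650.00)(57.50) + (5193.45)(57.50) = 1025998.11 in³
x_c = 1393768.57 / 17843.45 = 78.11 in
y_c = 1025998.11 / 17843.45 = 57.50 in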